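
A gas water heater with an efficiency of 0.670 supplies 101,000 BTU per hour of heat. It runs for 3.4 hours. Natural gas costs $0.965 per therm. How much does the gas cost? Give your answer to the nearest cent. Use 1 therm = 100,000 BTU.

$4.95

Heat delivered = 101,000 BTU/h × 3.4 h = 343,400 BTU
Gas input = 343,400 / 0.670 = 512,537 BTU
= 512,537 / 100,000 = 5.125 therm
Cost = 5.125 × $0.965/therm = $4.95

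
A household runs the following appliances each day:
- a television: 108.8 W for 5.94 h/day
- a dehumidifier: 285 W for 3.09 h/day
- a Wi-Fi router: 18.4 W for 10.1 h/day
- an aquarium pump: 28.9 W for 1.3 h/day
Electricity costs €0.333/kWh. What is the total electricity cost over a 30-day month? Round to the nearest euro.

€17

television: 108.8 W × 5.94 h × 30 d = 19,388 Wh = 19.39 kWh
dehumidifier: 285 W × 3.09 h × 30 d = 26,420 Wh = 26.42 kWh
Wi-Fi router: 18.4 W × 10.1 h × 30 d = 5,575 Wh = 5.575 kWh
aquarium pump: 28.9 W × 1.3 h × 30 d = 1,127 Wh = 1.127 kWh
Total energy = 19.39 + 26.42 + 5.575 + 1.127 = 52.51 kWh
Cost = 52.51 kWh × €0.333 = €17.49 ≈ €17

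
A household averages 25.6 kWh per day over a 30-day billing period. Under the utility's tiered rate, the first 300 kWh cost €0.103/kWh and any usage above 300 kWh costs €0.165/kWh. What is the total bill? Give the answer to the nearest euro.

€108

Usage = 25.6 kWh/day × 30 days = 768 kWh
First 300 kWh × €0.103 = €30.90
Remaining 468 kWh × €0.165 = €77.22
Total = €108.12 ≈ €108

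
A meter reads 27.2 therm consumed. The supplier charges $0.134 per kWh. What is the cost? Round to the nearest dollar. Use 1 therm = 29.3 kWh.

$107

27.2 therm × (29.3 kWh/therm) = 797 kWh
Cost = 797 kWh × $0.134/kWh = $106.79 ≈ $107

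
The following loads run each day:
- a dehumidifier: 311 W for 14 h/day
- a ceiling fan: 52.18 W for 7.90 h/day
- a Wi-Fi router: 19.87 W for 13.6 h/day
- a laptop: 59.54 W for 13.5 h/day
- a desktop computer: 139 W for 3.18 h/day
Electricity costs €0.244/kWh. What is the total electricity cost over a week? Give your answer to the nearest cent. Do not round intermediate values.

€10.73

dehumidifier: 311 W × 14 h × 7 d = 30,478 Wh = 30.48 kWh
ceiling fan: 52.18 W × 7.90 h × 7 d = 2,886 Wh = 2.886 kWh
Wi-Fi router: 19.87 W × 13.6 h × 7 d = 1,892 Wh = 1.892 kWh
laptop: 59.54 W × 13.5 h × 7 d = 5,627 Wh = 5.627 kWh
desktop computer: 139 W × 3.18 h × 7 d = 3,094 Wh = 3.094 kWh
Total energy = 30.48 + 2.886 + 1.892 + 5.627 + 3.094 = 43.98 kWh
Cost = 43.98 kWh × €0.244 = €10.73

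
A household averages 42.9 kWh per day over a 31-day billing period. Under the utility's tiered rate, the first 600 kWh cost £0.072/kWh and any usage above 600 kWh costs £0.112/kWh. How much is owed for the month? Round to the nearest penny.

Usage = 42.9 kWh/day × 31 days = 1329.9 kWh
First 600 kWh × £0.072 = £43.20
Remaining 729.9 kWh × £0.112 = £81.75
Total = £124.95

£124.95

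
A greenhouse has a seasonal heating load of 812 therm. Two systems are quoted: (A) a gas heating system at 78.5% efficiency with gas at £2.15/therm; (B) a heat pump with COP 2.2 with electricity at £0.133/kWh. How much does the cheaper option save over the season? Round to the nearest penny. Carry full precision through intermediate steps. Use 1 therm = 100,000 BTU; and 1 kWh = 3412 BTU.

£785.23

Heat load = 812 therm × 100,000 = 81,200,000 BTU
Gas: input = 81,200,000 / 0.785 = 103,439,490 BTU = 1,034 therm → 1,034 × £2.15 = £2,223.95
Heat pump: 81,200,000 BTU / 3412 = 23,800 kWh heat; / 2.2 = 10,820 kWh in → × £0.133 = £1,438.72
Difference = |£2,223.95 − £1,438.72| = £785.23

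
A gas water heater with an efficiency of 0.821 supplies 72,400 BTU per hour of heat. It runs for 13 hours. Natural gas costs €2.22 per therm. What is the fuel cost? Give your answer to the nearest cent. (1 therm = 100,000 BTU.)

€25.45

Heat delivered = 72,400 BTU/h × 13 h = 941,200 BTU
Gas input = 941,200 / 0.821 = 1,146,407 BTU
= 1,146,407 / 100,000 = 11.46 therm
Cost = 11.46 × €2.22/therm = €25.45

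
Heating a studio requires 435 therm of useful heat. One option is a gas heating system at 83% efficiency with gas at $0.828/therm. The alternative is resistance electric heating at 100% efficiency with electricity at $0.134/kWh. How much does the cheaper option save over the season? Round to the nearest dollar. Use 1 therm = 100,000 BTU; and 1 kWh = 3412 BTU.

$1274

Heat load = 435 therm × 100,000 = 43,500,000 BTU
Gas: input = 43,500,000 / 0.83 = 52,409,639 BTU = 524.1 therm → 524.1 × $0.828 = $433.95
Electric: 43,500,000 BTU / 3412 = 12,750 kWh → × $0.134 = $1,708.38
Difference = |$433.95 − $1,708.38| = $1,274.43 ≈ $1274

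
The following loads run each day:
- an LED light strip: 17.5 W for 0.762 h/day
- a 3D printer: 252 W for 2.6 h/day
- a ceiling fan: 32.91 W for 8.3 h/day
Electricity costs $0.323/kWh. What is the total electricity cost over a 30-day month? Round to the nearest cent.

$9.12

LED light strip: 17.5 W × 0.762 h × 30 d = 400 Wh = 0.4001 kWh
3D printer: 252 W × 2.6 h × 30 d = 19,656 Wh = 19.66 kWh
ceiling fan: 32.91 W × 8.3 h × 30 d = 8,195 Wh = 8.195 kWh
Total energy = 0.4001 + 19.66 + 8.195 = 28.25 kWh
Cost = 28.25 kWh × $0.323 = $9.12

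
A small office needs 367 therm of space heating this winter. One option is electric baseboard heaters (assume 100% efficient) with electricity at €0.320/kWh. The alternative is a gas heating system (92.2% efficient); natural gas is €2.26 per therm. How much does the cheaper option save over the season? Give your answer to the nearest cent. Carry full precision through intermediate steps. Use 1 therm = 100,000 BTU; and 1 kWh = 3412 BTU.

Heat load = 367 therm × 100,000 = 36,700,000 BTU
Gas: input = 36,700,000 / 0.922 = 39,804,772 BTU = 398 therm → 398 × €2.26 = €899.59
Electric: 36,700,000 BTU / 3412 = 10,760 kWh → × €0.320 = €3,441.97
Difference = |€899.59 − €3,441.97| = €2,542.38

€2542.38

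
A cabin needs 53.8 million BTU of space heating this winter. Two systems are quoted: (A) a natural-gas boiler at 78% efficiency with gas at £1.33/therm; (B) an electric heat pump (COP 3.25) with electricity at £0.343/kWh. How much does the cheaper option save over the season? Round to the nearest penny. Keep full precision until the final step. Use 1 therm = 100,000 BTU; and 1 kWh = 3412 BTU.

£746.76

Heat load = 53.8 × 10⁶ BTU = 53,800,000 BTU
Gas: input = 53,800,000 / 0.780 = 68,974,359 BTU = 689.7 therm → 689.7 × £1.33 = £917.36
Heat pump: 53,800,000 BTU / 3412 = 15,770 kWh heat; / 3.25 = 4,852 kWh in → × £0.343 = £1,664.12
Difference = |£917.36 − £1,664.12| = £746.76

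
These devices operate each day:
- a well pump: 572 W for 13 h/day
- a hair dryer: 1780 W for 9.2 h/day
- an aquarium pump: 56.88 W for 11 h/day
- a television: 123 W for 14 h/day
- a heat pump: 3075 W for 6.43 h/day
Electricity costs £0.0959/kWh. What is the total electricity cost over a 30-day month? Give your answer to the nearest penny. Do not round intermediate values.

well pump: 572 W × 13 h × 30 d = 223,080 Wh = 223.1 kWh
hair dryer: 1780 W × 9.2 h × 30 d = 491,280 Wh = 491.3 kWh
aquarium pump: 56.88 W × 11 h × 30 d = 18,770 Wh = 18.77 kWh
television: 123 W × 14 h × 30 d = 51,660 Wh = 51.66 kWh
heat pump: 3075 W × 6.43 h × 30 d = 593,168 Wh = 593.2 kWh
Total energy = 223.1 + 491.3 + 18.77 + 51.66 + 593.2 = 1,378 kWh
Cost = 1,378 kWh × £0.0959 = £132.15

£132.15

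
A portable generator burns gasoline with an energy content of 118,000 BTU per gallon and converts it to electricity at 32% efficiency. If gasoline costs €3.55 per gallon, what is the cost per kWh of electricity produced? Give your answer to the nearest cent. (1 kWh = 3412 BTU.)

Electrical output per gallon = 118,000 BTU × 0.32 / 3412 BTU/kWh = 11.07 kWh
Cost per kWh = €3.55 / 11.07 kWh = €0.321

€0.32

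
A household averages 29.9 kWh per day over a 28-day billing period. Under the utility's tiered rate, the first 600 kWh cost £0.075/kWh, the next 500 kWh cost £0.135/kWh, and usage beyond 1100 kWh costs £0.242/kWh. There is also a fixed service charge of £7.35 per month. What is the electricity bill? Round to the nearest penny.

£84.37

Usage = 29.9 kWh/day × 28 days = 837.2 kWh
First 600 kWh × £0.075 = £45.00
Next 237.2 kWh × £0.135 = £32.02
Remaining tier: 0 kWh (not reached)
Energy charge = £77.02; + service £7.35 = £84.37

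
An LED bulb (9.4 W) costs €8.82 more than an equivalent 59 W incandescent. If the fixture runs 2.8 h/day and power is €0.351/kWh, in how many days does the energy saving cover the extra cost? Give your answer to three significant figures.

Power saved = 59 − 9.4 = 49.6 W
Daily energy saved = 49.6 W × 2.8 h = 138.9 Wh = 0.13888 kWh
Daily savings = 0.13888 × €0.351 = €0.0487
Payback = €8.82 / €0.0487 per day = 180.9 days

181 days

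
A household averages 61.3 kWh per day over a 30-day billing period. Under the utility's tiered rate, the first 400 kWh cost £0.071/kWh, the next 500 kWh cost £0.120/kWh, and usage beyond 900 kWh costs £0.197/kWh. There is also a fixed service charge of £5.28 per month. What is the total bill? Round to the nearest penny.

£278.66

Usage = 61.3 kWh/day × 30 days = 1839 kWh
First 400 kWh × £0.071 = £28.40
Next 500 kWh × £0.120 = £60.00
Remaining 939 kWh × £0.197 = £184.98
Energy charge = £273.38; + service £5.28 = £278.66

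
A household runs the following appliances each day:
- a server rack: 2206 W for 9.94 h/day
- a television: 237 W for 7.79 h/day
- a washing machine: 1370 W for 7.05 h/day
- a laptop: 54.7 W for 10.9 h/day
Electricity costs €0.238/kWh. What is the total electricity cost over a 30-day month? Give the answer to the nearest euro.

server rack: 2206 W × 9.94 h × 30 d = 657,829 Wh = 657.8 kWh
television: 237 W × 7.79 h × 30 d = 55,387 Wh = 55.39 kWh
washing machine: 1370 W × 7.05 h × 30 d = 289,755 Wh = 289.8 kWh
laptop: 54.7 W × 10.9 h × 30 d = 17,887 Wh = 17.89 kWh
Total energy = 657.8 + 55.39 + 289.8 + 17.89 = 1,021 kWh
Cost = 1,021 kWh × €0.238 = €242.96 ≈ €243

€243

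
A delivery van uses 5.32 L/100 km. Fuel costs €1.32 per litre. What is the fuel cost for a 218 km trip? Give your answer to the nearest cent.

€15.31

Fuel = 5.32 L/100 km × 218 km / 100 = 11.6 L
Cost = 11.6 L × €1.32/L = €15.31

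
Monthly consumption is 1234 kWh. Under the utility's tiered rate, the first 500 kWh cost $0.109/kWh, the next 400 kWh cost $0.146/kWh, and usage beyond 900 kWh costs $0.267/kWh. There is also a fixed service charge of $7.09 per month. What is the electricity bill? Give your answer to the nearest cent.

$209.17

First 500 kWh × $0.109 = $54.50
Next 400 kWh × $0.146 = $58.40
Remaining 334 kWh × $0.267 = $89.18
Energy charge = $202.08; + service $7.09 = $209.17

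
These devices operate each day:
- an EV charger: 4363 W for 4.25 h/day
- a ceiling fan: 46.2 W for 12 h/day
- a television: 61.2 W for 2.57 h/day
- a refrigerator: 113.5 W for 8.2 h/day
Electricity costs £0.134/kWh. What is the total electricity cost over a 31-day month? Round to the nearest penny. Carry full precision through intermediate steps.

£83.85

EV charger: 4363 W × 4.25 h × 31 d = 574,825 Wh = 574.8 kWh
ceiling fan: 46.2 W × 12 h × 31 d = 17,186 Wh = 17.19 kWh
television: 61.2 W × 2.57 h × 31 d = 4,876 Wh = 4.876 kWh
refrigerator: 113.5 W × 8.2 h × 31 d = 28,852 Wh = 28.85 kWh
Total energy = 574.8 + 17.19 + 4.876 + 28.85 = 625.7 kWh
Cost = 625.7 kWh × £0.134 = £83.85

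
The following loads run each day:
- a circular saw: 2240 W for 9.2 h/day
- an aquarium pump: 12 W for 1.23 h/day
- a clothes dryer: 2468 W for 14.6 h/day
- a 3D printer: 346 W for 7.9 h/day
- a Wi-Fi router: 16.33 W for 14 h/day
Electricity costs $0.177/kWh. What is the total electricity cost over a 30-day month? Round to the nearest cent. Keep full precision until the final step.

$316.57

circular saw: 2240 W × 9.2 h × 30 d = 618,240 Wh = 618.2 kWh
aquarium pump: 12 W × 1.23 h × 30 d = 443 Wh = 0.4428 kWh
clothes dryer: 2468 W × 14.6 h × 30 d = 1,080,984 Wh = 1,081 kWh
3D printer: 346 W × 7.9 h × 30 d = 82,002 Wh = 82 kWh
Wi-Fi router: 16.33 W × 14 h × 30 d = 6,859 Wh = 6.859 kWh
Total energy = 618.2 + 0.4428 + 1,081 + 82 + 6.859 = 1,789 kWh
Cost = 1,789 kWh × $0.177 = $316.57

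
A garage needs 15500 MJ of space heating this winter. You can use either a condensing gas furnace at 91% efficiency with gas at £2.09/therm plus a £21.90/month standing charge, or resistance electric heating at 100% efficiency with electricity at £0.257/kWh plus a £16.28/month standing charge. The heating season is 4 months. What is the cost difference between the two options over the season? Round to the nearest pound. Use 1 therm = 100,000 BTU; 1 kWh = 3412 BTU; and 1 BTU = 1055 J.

£747

Heat load = 15500 MJ = 15,500,000,000 J / 1055 = 14,691,943 BTU
Gas: input = 14,691,943 / 0.91 = 16,144,992 BTU = 161.4 therm → 161.4 × £2.09 = £337.43; + 4 × £21.90 standing = £425.03
Electric: 14,691,943 BTU / 3412 = 4,306 kWh → × £0.257 = £1,106.63; + 4 × £16.28 standing = £1,171.75
Difference = |£425.03 − £1,171.75| = £746.72 ≈ £747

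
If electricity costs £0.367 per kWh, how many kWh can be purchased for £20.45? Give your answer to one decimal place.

55.7 kWh

£20.45 / £0.367 per kWh = 55.72 kWh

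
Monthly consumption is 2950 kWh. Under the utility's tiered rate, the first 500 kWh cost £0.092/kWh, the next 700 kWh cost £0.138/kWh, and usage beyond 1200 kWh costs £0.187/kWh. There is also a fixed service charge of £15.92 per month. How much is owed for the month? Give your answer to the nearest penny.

First 500 kWh × £0.092 = £46.00
Next 700 kWh × £0.138 = £96.60
Remaining 1750 kWh × £0.187 = £327.25
Energy charge = £469.85; + service £15.92 = £485.77

£485.77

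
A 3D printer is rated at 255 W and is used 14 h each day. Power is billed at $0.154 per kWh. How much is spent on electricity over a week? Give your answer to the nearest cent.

Energy = 255 W × 14 h/day × 7 days = 24,990 Wh = 24.99 kWh
Cost = 24.99 kWh × $0.154/kWh = $3.85

$3.85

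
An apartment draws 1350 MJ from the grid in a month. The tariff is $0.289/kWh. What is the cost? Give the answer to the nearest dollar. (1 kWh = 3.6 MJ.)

$108

1350 MJ × (0.27778 kWh/MJ) = 375 kWh
Cost = 375 kWh × $0.289/kWh = $108.37 ≈ $108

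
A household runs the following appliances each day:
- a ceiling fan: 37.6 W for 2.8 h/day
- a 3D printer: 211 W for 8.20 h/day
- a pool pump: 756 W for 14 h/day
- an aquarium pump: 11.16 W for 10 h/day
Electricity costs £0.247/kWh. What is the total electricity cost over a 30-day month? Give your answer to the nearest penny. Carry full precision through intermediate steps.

ceiling fan: 37.6 W × 2.8 h × 30 d = 3,158 Wh = 3.158 kWh
3D printer: 211 W × 8.20 h × 30 d = 51,906 Wh = 51.91 kWh
pool pump: 756 W × 14 h × 30 d = 317,520 Wh = 317.5 kWh
aquarium pump: 11.16 W × 10 h × 30 d = 3,348 Wh = 3.348 kWh
Total energy = 3.158 + 51.91 + 317.5 + 3.348 = 375.9 kWh
Cost = 375.9 kWh × £0.247 = £92.86

£92.86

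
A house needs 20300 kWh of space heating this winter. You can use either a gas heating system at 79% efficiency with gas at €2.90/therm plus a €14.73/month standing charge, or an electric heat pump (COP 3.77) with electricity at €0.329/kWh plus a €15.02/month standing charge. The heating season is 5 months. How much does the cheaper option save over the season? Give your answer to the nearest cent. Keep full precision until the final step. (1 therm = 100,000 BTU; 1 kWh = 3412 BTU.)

€769.60

Heat load = 20300 kWh × 3412 = 69,263,600 BTU
Gas: input = 69,263,600 / 0.79 = 87,675,443 BTU = 876.8 therm → 876.8 × €2.90 = €2,542.59; + 5 × €14.73 standing = €2,616.24
Heat pump: 69,263,600 BTU / 3412 = 20,300 kWh heat; / 3.77 = 5,385 kWh in → × €0.329 = €1,771.54; + 5 × €15.02 standing = €1,846.64
Difference = |€2,616.24 − €1,846.64| = €769.60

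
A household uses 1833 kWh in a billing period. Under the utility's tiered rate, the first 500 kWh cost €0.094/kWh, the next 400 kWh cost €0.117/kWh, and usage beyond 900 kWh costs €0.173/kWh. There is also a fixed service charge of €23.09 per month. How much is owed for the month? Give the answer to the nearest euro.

€278

First 500 kWh × €0.094 = €47.00
Next 400 kWh × €0.117 = €46.80
Remaining 933 kWh × €0.173 = €161.41
Energy charge = €255.21; + service €23.09 = €278.30 ≈ €278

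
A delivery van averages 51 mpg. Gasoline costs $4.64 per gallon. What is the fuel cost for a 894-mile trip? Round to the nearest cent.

Fuel = 894 mi / 51 mpg = 17.53 gal
Cost = 17.53 gal × $4.64/gal = $81.34

$81.34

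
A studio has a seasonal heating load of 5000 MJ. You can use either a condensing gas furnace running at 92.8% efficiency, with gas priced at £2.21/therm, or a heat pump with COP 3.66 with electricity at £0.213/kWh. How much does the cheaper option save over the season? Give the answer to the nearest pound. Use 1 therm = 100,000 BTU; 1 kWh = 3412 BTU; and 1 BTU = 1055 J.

£32

Heat load = 5000 MJ = 5,000,000,000 J / 1055 = 4,739,336 BTU
Gas: input = 4,739,336 / 0.928 = 5,107,044 BTU = 51.07 therm → 51.07 × £2.21 = £112.87
Heat pump: 4,739,336 BTU / 3412 = 1,389 kWh heat; / 3.66 = 379.5 kWh in → × £0.213 = £80.84
Difference = |£112.87 − £80.84| = £32.03 ≈ £32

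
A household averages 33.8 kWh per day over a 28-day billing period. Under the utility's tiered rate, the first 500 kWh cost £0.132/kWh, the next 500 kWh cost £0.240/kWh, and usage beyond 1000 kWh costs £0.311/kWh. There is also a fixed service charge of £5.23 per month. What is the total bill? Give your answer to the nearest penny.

Usage = 33.8 kWh/day × 28 days = 946.4 kWh
First 500 kWh × £0.132 = £66.00
Next 446.4 kWh × £0.240 = £107.14
Remaining tier: 0 kWh (not reached)
Energy charge = £173.14; + service £5.23 = £178.37

£178.37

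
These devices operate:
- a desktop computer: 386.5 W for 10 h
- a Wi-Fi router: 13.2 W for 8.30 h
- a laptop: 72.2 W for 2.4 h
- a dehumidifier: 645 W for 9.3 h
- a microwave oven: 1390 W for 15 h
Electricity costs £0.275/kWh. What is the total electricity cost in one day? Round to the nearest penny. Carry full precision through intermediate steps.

desktop computer: 386.5 W × 10 h = 3,865 Wh = 3.865 kWh
Wi-Fi router: 13.2 W × 8.30 h = 110 Wh = 0.1096 kWh
laptop: 72.2 W × 2.4 h = 173 Wh = 0.1733 kWh
dehumidifier: 645 W × 9.3 h = 5,999 Wh = 5.999 kWh
microwave oven: 1390 W × 15 h = 20,850 Wh = 20.85 kWh
Total energy = 3.865 + 0.1096 + 0.1733 + 5.999 + 20.85 = 31 kWh
Cost = 31 kWh × £0.275 = £8.52

£8.52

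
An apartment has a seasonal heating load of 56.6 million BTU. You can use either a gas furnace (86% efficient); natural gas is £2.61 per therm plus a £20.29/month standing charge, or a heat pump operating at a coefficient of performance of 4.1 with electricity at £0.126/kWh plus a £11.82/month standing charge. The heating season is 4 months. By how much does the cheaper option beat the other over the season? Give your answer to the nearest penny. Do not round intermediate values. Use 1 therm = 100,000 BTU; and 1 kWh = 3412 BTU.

Heat load = 56.6 × 10⁶ BTU = 56,600,000 BTU
Gas: input = 56,600,000 / 0.86 = 65,813,953 BTU = 658.1 therm → 658.1 × £2.61 = £1,717.74; + 4 × £20.29 standing = £1,798.90
Heat pump: 56,600,000 BTU / 3412 = 16,590 kWh heat; / 4.1 = 4,046 kWh in → × £0.126 = £509.79; + 4 × £11.82 standing = £557.07
Difference = |£1,798.90 − £557.07| = £1,241.83

£1241.83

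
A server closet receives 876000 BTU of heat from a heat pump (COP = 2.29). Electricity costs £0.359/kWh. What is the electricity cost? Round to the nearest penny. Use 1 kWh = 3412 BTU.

Heat delivered = 876,000 BTU / 3412 = 256.7 kWh
Electrical input = 256.7 kWh / 2.29 = 112.1 kWh
Cost = 112.1 × £0.359/kWh = £40.25

£40.25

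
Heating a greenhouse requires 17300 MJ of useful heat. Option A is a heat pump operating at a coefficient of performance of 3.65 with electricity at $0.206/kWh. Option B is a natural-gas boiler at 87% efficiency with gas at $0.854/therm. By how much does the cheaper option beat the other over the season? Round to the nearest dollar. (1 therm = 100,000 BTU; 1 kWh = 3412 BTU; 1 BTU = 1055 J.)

Heat load = 17300 MJ = 17,300,000,000 J / 1055 = 16,398,104 BTU
Gas: input = 16,398,104 / 0.87 = 18,848,396 BTU = 188.5 therm → 188.5 × $0.854 = $160.97
Heat pump: 16,398,104 BTU / 3412 = 4,806 kWh heat; / 3.65 = 1,317 kWh in → × $0.206 = $271.24
Difference = |$160.97 − $271.24| = $110.28 ≈ $110

$110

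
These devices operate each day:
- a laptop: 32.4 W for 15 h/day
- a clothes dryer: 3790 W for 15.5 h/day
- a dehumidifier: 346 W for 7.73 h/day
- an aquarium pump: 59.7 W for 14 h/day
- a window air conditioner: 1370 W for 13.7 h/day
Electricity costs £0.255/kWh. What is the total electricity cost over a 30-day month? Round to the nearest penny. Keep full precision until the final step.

laptop: 32.4 W × 15 h × 30 d = 14,580 Wh = 14.58 kWh
clothes dryer: 3790 W × 15.5 h × 30 d = 1,762,350 Wh = 1,762 kWh
dehumidifier: 346 W × 7.73 h × 30 d = 80,237 Wh = 80.24 kWh
aquarium pump: 59.7 W × 14 h × 30 d = 25,074 Wh = 25.07 kWh
window air conditioner: 1370 W × 13.7 h × 30 d = 563,070 Wh = 563.1 kWh
Total energy = 14.58 + 1,762 + 80.24 + 25.07 + 563.1 = 2,445 kWh
Cost = 2,445 kWh × £0.255 = £623.55

£623.55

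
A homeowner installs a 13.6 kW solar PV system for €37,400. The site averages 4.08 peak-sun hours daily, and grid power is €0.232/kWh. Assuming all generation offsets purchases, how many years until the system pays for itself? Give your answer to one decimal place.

8.0 years

Daily generation = 13.6 kW × 4.08 h = 55.49 kWh
Annual generation = 55.49 × 365 = 20253 kWh
Annual savings = 20253 × €0.232 = €4,698.72
Payback = €37,400 / €4,698.72 = 7.96 years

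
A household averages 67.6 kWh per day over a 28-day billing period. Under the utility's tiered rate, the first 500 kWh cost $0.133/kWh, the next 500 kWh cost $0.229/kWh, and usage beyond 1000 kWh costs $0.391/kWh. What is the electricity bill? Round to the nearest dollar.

Usage = 67.6 kWh/day × 28 days = 1892.8 kWh
First 500 kWh × $0.133 = $66.50
Next 500 kWh × $0.229 = $114.50
Remaining 892.8 kWh × $0.391 = $349.08
Total = $530.08 ≈ $530

$530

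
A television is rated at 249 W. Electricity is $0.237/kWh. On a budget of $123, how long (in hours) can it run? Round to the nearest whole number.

2084 h

Energy budget = $123 / $0.237 per kWh = 519 kWh = 518,987 Wh
Runtime = 518,987 Wh / 249 W = 2,084 h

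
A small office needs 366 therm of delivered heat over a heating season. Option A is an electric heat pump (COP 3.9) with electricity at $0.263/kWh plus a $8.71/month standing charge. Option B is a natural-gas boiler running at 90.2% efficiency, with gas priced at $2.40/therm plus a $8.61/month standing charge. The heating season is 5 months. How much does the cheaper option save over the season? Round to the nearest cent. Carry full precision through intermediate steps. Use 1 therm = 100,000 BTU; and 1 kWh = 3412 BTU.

$249.96

Heat load = 366 therm × 100,000 = 36,600,000 BTU
Gas: input = 36,600,000 / 0.902 = 40,576,497 BTU = 405.8 therm → 405.8 × $2.40 = $973.84; + 5 × $8.61 standing = $1,016.89
Heat pump: 36,600,000 BTU / 3412 = 10,730 kWh heat; / 3.9 = 2,750 kWh in → × $0.263 = $723.37; + 5 × $8.71 standing = $766.92
Difference = |$1,016.89 − $766.92| = $249.96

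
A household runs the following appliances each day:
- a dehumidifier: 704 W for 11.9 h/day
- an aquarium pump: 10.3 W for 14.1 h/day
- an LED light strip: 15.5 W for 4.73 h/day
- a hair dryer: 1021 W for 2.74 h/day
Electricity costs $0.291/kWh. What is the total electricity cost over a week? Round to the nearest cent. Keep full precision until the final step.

$23.21

dehumidifier: 704 W × 11.9 h × 7 d = 58,643 Wh = 58.64 kWh
aquarium pump: 10.3 W × 14.1 h × 7 d = 1,017 Wh = 1.017 kWh
LED light strip: 15.5 W × 4.73 h × 7 d = 513 Wh = 0.5132 kWh
hair dryer: 1021 W × 2.74 h × 7 d = 19,583 Wh = 19.58 kWh
Total energy = 58.64 + 1.017 + 0.5132 + 19.58 = 79.76 kWh
Cost = 79.76 kWh × $0.291 = $23.21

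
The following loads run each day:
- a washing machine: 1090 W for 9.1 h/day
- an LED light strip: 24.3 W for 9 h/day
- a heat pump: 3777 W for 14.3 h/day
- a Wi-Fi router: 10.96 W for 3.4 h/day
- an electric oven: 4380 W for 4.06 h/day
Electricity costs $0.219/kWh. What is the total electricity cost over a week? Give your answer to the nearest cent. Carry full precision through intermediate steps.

$125.66

washing machine: 1090 W × 9.1 h × 7 d = 69,433 Wh = 69.43 kWh
LED light strip: 24.3 W × 9 h × 7 d = 1,531 Wh = 1.531 kWh
heat pump: 3777 W × 14.3 h × 7 d = 378,078 Wh = 378.1 kWh
Wi-Fi router: 10.96 W × 3.4 h × 7 d = 261 Wh = 0.2608 kWh
electric oven: 4380 W × 4.06 h × 7 d = 124,480 Wh = 124.5 kWh
Total energy = 69.43 + 1.531 + 378.1 + 0.2608 + 124.5 = 573.8 kWh
Cost = 573.8 kWh × $0.219 = $125.66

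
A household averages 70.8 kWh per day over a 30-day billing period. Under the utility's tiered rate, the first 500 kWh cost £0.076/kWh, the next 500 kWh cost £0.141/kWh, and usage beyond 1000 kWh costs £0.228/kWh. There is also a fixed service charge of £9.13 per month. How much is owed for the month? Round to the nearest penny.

Usage = 70.8 kWh/day × 30 days = 2124 kWh
First 500 kWh × £0.076 = £38.00
Next 500 kWh × £0.141 = £70.50
Remaining 1124 kWh × £0.228 = £256.27
Energy charge = £364.77; + service £9.13 = £373.90

£373.90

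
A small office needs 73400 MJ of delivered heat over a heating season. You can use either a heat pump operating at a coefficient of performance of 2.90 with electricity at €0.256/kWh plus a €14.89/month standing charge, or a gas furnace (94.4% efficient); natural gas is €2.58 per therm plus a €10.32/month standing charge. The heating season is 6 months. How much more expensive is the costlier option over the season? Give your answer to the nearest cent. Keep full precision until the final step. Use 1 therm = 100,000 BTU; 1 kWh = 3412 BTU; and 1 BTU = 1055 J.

€74.04

Heat load = 73400 MJ = 73,400,000,000 J / 1055 = 69,573,460 BTU
Gas: input = 69,573,460 / 0.944 = 73,700,699 BTU = 737 therm → 737 × €2.58 = €1,901.48; + 6 × €10.32 standing = €1,963.40
Heat pump: 69,573,460 BTU / 3412 = 20,390 kWh heat; / 2.90 = 7,031 kWh in → × €0.256 = €1,800.02; + 6 × €14.89 standing = €1,889.36
Difference = |€1,963.40 − €1,889.36| = €74.04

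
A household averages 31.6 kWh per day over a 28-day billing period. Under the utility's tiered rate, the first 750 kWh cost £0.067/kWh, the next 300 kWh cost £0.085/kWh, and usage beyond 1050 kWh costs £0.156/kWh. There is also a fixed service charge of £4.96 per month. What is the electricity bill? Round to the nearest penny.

£66.67

Usage = 31.6 kWh/day × 28 days = 884.8 kWh
First 750 kWh × £0.067 = £50.25
Next 134.8 kWh × £0.085 = £11.46
Remaining tier: 0 kWh (not reached)
Energy charge = £61.71; + service £4.96 = £66.67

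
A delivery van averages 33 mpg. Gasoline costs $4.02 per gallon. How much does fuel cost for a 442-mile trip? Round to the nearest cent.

Fuel = 442 mi / 33 mpg = 13.39 gal
Cost = 13.39 gal × $4.02/gal = $53.84

$53.84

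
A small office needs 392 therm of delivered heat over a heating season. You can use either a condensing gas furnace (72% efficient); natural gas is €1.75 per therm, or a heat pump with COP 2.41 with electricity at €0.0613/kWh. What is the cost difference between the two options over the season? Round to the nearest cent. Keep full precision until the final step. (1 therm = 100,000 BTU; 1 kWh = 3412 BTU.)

Heat load = 392 therm × 100,000 = 39,200,000 BTU
Gas: input = 39,200,000 / 0.72 = 54,444,444 BTU = 544.4 therm → 544.4 × €1.75 = €952.78
Heat pump: 39,200,000 BTU / 3412 = 11,490 kWh heat; / 2.41 = 4,767 kWh in → × €0.0613 = €292.23
Difference = |€952.78 − €292.23| = €660.55

€660.55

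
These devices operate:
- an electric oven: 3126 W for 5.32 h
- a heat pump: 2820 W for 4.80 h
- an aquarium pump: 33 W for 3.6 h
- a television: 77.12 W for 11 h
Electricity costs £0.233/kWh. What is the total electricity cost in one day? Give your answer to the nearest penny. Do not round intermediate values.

£7.25

electric oven: 3126 W × 5.32 h = 16,630 Wh = 16.63 kWh
heat pump: 2820 W × 4.80 h = 13,536 Wh = 13.54 kWh
aquarium pump: 33 W × 3.6 h = 119 Wh = 0.1188 kWh
television: 77.12 W × 11 h = 848 Wh = 0.8483 kWh
Total energy = 16.63 + 13.54 + 0.1188 + 0.8483 = 31.13 kWh
Cost = 31.13 kWh × £0.233 = £7.25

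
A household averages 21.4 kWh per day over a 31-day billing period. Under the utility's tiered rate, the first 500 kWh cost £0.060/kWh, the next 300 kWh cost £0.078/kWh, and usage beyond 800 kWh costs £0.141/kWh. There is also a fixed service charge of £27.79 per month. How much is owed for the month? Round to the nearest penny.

£70.54

Usage = 21.4 kWh/day × 31 days = 663.4 kWh
First 500 kWh × £0.060 = £30.00
Next 163.4 kWh × £0.078 = £12.75
Remaining tier: 0 kWh (not reached)
Energy charge = £42.75; + service £27.79 = £70.54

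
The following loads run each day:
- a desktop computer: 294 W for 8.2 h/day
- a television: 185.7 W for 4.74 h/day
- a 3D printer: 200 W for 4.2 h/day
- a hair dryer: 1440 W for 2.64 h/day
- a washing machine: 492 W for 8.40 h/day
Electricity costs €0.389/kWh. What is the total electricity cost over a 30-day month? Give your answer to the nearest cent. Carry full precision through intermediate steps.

desktop computer: 294 W × 8.2 h × 30 d = 72,324 Wh = 72.32 kWh
television: 185.7 W × 4.74 h × 30 d = 26,407 Wh = 26.41 kWh
3D printer: 200 W × 4.2 h × 30 d = 25,200 Wh = 25.2 kWh
hair dryer: 1440 W × 2.64 h × 30 d = 114,048 Wh = 114 kWh
washing machine: 492 W × 8.40 h × 30 d = 123,984 Wh = 124 kWh
Total energy = 72.32 + 26.41 + 25.2 + 114 + 124 = 362 kWh
Cost = 362 kWh × €0.389 = €140.80

€140.80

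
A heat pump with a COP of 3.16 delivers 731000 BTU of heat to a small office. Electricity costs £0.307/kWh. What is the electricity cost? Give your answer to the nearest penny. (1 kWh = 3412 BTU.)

Heat delivered = 731,000 BTU / 3412 = 214.2 kWh
Electrical input = 214.2 kWh / 3.16 = 67.8 kWh
Cost = 67.8 × £0.307/kWh = £20.81

£20.81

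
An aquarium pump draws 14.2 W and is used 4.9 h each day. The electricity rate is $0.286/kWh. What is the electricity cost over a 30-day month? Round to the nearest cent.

$0.60

Energy = 14.2 W × 4.9 h/day × 30 days = 2,087 Wh = 2.087 kWh
Cost = 2.087 kWh × $0.286/kWh = $0.60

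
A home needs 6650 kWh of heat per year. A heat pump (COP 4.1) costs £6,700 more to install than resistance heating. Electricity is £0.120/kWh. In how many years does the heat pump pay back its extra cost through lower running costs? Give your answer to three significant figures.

Resistance: 6650 kWh × £0.120 = £798.00/yr
Heat pump: 6650 / 4.1 = 1622 kWh in → × £0.120 = £194.63/yr
Annual savings = £603.37
Payback = £6,700 / £603.37 = 11.1 years

11.1 years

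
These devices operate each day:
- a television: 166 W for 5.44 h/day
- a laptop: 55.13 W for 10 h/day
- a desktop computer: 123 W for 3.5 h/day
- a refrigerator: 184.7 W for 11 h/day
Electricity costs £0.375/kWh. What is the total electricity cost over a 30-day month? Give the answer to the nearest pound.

£44

television: 166 W × 5.44 h × 30 d = 27,091 Wh = 27.09 kWh
laptop: 55.13 W × 10 h × 30 d = 16,539 Wh = 16.54 kWh
desktop computer: 123 W × 3.5 h × 30 d = 12,915 Wh = 12.91 kWh
refrigerator: 184.7 W × 11 h × 30 d = 60,951 Wh = 60.95 kWh
Total energy = 27.09 + 16.54 + 12.91 + 60.95 = 117.5 kWh
Cost = 117.5 kWh × £0.375 = £44.06 ≈ £44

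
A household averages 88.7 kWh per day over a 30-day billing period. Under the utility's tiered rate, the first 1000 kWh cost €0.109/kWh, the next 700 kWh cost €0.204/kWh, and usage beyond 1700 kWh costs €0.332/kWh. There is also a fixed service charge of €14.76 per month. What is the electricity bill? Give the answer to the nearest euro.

€586

Usage = 88.7 kWh/day × 30 days = 2661 kWh
First 1000 kWh × €0.109 = €109.00
Next 700 kWh × €0.204 = €142.80
Remaining 961 kWh × €0.332 = €319.05
Energy charge = €570.85; + service €14.76 = €585.61 ≈ €586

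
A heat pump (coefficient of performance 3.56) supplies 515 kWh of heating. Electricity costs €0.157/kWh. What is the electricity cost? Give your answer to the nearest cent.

€22.71

Electrical input = 515 kWh / 3.56 = 144.7 kWh
Cost = 144.7 × €0.157/kWh = €22.71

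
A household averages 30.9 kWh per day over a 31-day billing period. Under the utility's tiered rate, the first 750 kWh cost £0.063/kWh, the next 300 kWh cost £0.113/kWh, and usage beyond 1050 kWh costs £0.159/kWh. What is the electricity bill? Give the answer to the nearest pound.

Usage = 30.9 kWh/day × 31 days = 957.9 kWh
First 750 kWh × £0.063 = £47.25
Next 207.9 kWh × £0.113 = £23.49
Remaining tier: 0 kWh (not reached)
Total = £70.74 ≈ £71

£71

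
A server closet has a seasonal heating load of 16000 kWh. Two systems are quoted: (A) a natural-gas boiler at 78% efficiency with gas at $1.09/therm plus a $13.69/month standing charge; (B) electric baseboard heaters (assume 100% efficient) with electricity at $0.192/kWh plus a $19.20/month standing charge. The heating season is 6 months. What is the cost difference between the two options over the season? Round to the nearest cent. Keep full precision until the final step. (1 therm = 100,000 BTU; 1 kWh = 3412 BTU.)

Heat load = 16000 kWh × 3412 = 54,592,000 BTU
Gas: input = 54,592,000 / 0.78 = 69,989,744 BTU = 699.9 therm → 699.9 × $1.09 = $762.89; + 6 × $13.69 standing = $845.03
Electric: 54,592,000 BTU / 3412 = 16,000 kWh → × $0.192 = $3,072.00; + 6 × $19.20 standing = $3,187.20
Difference = |$845.03 − $3,187.20| = $2,342.17

$2342.17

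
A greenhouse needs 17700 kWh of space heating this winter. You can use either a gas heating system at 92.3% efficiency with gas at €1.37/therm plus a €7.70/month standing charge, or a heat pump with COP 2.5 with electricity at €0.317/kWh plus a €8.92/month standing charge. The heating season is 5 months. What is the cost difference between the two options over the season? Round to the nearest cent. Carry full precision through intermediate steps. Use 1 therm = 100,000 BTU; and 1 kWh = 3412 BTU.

€1354.06

Heat load = 17700 kWh × 3412 = 60,392,400 BTU
Gas: input = 60,392,400 / 0.923 = 65,430,553 BTU = 654.3 therm → 654.3 × €1.37 = €896.40; + 5 × €7.70 standing = €934.90
Heat pump: 60,392,400 BTU / 3412 = 17,700 kWh heat; / 2.5 = 7,080 kWh in → × €0.317 = €2,244.36; + 5 × €8.92 standing = €2,288.96
Difference = |€934.90 − €2,288.96| = €1,354.06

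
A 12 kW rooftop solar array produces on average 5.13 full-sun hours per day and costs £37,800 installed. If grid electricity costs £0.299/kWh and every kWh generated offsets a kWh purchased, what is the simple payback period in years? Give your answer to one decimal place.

5.6 years

Daily generation = 12 kW × 5.13 h = 61.56 kWh
Annual generation = 61.56 × 365 = 22469 kWh
Annual savings = 22469 × £0.299 = £6,718.35
Payback = £37,800 / £6,718.35 = 5.63 years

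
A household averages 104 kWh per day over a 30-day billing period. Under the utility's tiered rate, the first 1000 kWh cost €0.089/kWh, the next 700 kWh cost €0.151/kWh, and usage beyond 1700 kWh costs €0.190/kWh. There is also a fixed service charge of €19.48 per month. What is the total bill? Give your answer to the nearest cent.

Usage = 104 kWh/day × 30 days = 3120 kWh
First 1000 kWh × €0.089 = €89.00
Next 700 kWh × €0.151 = €105.70
Remaining 1420 kWh × €0.190 = €269.80
Energy charge = €464.50; + service €19.48 = €483.98

€483.98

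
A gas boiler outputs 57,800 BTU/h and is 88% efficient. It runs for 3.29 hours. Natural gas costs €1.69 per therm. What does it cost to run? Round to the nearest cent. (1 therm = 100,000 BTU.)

€3.65

Heat delivered = 57,800 BTU/h × 3.29 h = 190,162 BTU
Gas input = 190,162 / 0.88 = 216,093 BTU
= 216,093 / 100,000 = 2.161 therm
Cost = 2.161 × €1.69/therm = €3.65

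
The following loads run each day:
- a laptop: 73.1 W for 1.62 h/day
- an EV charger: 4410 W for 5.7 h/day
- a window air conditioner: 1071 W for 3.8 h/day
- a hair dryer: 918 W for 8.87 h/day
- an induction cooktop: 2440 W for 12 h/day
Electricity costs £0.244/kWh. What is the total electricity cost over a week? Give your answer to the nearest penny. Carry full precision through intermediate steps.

£114.01

laptop: 73.1 W × 1.62 h × 7 d = 829 Wh = 0.829 kWh
EV charger: 4410 W × 5.7 h × 7 d = 175,959 Wh = 176 kWh
window air conditioner: 1071 W × 3.8 h × 7 d = 28,489 Wh = 28.49 kWh
hair dryer: 918 W × 8.87 h × 7 d = 56,999 Wh = 57 kWh
induction cooktop: 2440 W × 12 h × 7 d = 204,960 Wh = 205 kWh
Total energy = 0.829 + 176 + 28.49 + 57 + 205 = 467.2 kWh
Cost = 467.2 kWh × £0.244 = £114.01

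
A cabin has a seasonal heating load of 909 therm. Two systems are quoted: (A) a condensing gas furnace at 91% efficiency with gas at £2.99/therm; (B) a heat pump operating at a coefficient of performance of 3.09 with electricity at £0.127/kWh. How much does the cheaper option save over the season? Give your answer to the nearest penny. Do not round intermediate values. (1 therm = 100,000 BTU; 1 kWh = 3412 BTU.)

£1891.75

Heat load = 909 therm × 100,000 = 90,900,000 BTU
Gas: input = 90,900,000 / 0.91 = 99,890,110 BTU = 998.9 therm → 998.9 × £2.99 = £2,986.71
Heat pump: 90,900,000 BTU / 3412 = 26,640 kWh heat; / 3.09 = 8,622 kWh in → × £0.127 = £1,094.96
Difference = |£2,986.71 − £1,094.96| = £1,891.75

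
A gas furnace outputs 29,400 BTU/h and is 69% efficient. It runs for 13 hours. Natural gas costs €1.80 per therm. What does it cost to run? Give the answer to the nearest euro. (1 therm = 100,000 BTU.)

Heat delivered = 29,400 BTU/h × 13 h = 382,200 BTU
Gas input = 382,200 / 0.69 = 553,913 BTU
= 553,913 / 100,000 = 5.539 therm
Cost = 5.539 × €1.80/therm = €9.97 ≈ €10

€10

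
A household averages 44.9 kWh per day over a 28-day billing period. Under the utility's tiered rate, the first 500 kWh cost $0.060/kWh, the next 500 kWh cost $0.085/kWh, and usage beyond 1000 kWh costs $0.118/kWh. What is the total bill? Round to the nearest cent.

$102.85

Usage = 44.9 kWh/day × 28 days = 1257.2 kWh
First 500 kWh × $0.060 = $30.00
Next 500 kWh × $0.085 = $42.50
Remaining 257.2 kWh × $0.118 = $30.35
Total = $102.85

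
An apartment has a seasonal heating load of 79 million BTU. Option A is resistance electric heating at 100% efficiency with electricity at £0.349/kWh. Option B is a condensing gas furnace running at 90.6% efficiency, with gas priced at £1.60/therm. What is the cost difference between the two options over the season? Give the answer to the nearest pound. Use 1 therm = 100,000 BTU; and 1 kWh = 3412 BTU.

Heat load = 79 × 10⁶ BTU = 79,000,000 BTU
Gas: input = 79,000,000 / 0.906 = 87,196,468 BTU = 872 therm → 872 × £1.60 = £1,395.14
Electric: 79,000,000 BTU / 3412 = 23,150 kWh → × £0.349 = £8,080.60
Difference = |£1,395.14 − £8,080.60| = £6,685.45 ≈ £6685

£6685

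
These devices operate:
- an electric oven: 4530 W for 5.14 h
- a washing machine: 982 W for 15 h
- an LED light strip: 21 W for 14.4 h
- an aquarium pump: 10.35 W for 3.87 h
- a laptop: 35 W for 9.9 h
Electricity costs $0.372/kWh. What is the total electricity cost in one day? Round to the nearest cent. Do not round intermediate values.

electric oven: 4530 W × 5.14 h = 23,284 Wh = 23.28 kWh
washing machine: 982 W × 15 h = 14,730 Wh = 14.73 kWh
LED light strip: 21 W × 14.4 h = 302 Wh = 0.3024 kWh
aquarium pump: 10.35 W × 3.87 h = 40 Wh = 0.04005 kWh
laptop: 35 W × 9.9 h = 346 Wh = 0.3465 kWh
Total energy = 23.28 + 14.73 + 0.3024 + 0.04005 + 0.3465 = 38.7 kWh
Cost = 38.7 kWh × $0.372 = $14.40

$14.40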